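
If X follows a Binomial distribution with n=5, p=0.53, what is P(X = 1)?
0.129312

We have X ~ Binomial(n=5, p=0.53).

For a Binomial distribution, the PMF gives us the probability of each outcome.

Using the PMF formula:
P(X = 1) = 0.129312

Rounded to 4 decimal places: 0.1293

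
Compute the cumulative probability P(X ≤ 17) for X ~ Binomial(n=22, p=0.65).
0.928387

We have X ~ Binomial(n=22, p=0.65).

The CDF gives us P(X ≤ k).

Using the CDF:
P(X ≤ 17) = 0.928387

This means there's approximately a 92.8% chance that X is at most 17.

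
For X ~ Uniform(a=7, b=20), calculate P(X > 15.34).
0.358462

We have X ~ Uniform(a=7, b=20).

P(X > 15.34) = 1 - P(X ≤ 15.34)
                = 1 - F(15.34)
                = 1 - 0.641538
                = 0.358462

So there's approximately a 35.8% chance that X exceeds 15.34.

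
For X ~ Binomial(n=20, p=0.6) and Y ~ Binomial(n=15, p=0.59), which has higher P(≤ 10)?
Y has higher probability (P(Y ≤ 10) = 0.8052 > P(X ≤ 10) = 0.2447)

Compute P(≤ 10) for each distribution:

X ~ Binomial(n=20, p=0.6):
P(X ≤ 10) = 0.2447

Y ~ Binomial(n=15, p=0.59):
P(Y ≤ 10) = 0.8052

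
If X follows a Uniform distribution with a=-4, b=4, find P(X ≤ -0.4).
0.450000

We have X ~ Uniform(a=-4, b=4).

The CDF gives us P(X ≤ k).

Using the CDF:
P(X ≤ -0.4) = 0.450000

This means there's approximately a 45.0% chance that X is at most -0.4.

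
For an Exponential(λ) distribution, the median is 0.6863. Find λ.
λ = 1.0100

For X ~ Exponential(λ), the CDF is F(x) = 1 - e^(-λx).
The median m satisfies F(m) = 0.5:
1 - e^(-λm) = 0.5
e^(-λm) = 0.5
λm = ln(2)
m = ln(2) / λ

Given m = 0.6863:
λ = ln(2) / 0.6863 = 0.693147 / 0.6863 = 1.0100

Verification: ln(2) / 1.0100 = 0.6863 ✓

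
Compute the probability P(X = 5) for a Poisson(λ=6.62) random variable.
0.141280

We have X ~ Poisson(λ=6.62).

For a Poisson distribution, the PMF gives us the probability of each outcome.

Using the PMF formula:
P(X = 5) = 0.141280

Rounded to 4 decimal places: 0.1413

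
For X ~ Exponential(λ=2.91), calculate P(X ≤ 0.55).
0.798204

We have X ~ Exponential(λ=2.91).

The CDF gives us P(X ≤ k).

Using the CDF:
P(X ≤ 0.55) = 0.798204

This means there's approximately a 79.8% chance that X is at most 0.55.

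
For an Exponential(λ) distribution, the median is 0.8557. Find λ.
λ = 0.8100

For X ~ Exponential(λ), the CDF is F(x) = 1 - e^(-λx).
The median m satisfies F(m) = 0.5:
1 - e^(-λm) = 0.5
e^(-λm) = 0.5
λm = ln(2)
m = ln(2) / λ

Given m = 0.8557:
λ = ln(2) / 0.8557 = 0.693147 / 0.8557 = 0.8100

Verification: ln(2) / 0.8100 = 0.8557 ✓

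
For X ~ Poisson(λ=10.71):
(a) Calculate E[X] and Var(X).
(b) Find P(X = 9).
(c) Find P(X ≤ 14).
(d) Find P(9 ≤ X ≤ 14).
(a) E[X] = 10.7100, Var(X) = 10.7100
(b) P(X = 9) = 0.114038
(c) P(X ≤ 14) = 0.874297
(d) P(9 ≤ X ≤ 14) = 0.615542

We have X ~ Poisson(λ=10.71).

(a) Moments:
E[X] = 10.7100
Var(X) = 10.7100
σ = √Var(X) = 3.2726

(b) Point probability using PMF:
P(X = 9) = 0.114038

(c) Cumulative probability using CDF:
P(X ≤ 14) = F(14) = 0.874297

(d) Range probability:
P(9 ≤ X ≤ 14) = P(X ≤ 14) - P(X ≤ 8)
                   = F(14) - F(8)
                   = 0.874297 - 0.258755
                   = 0.615542

This means approximately 61.6% of outcomes fall in the interval [9, 14].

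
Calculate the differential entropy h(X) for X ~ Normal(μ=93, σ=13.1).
3.9916 nats

We have X ~ Normal(μ=93, σ=13.1).

The differential entropy measures the uncertainty or information content of the distribution.

For a Normal distribution with μ=93, σ=13.1:
h(X) = 3.9916 nats

(In bits, this would be 5.7586 bits.)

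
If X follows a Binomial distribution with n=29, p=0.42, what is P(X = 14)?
0.116558

We have X ~ Binomial(n=29, p=0.42).

For a Binomial distribution, the PMF gives us the probability of each outcome.

Using the PMF formula:
P(X = 14) = 0.116558

Rounded to 4 decimal places: 0.1166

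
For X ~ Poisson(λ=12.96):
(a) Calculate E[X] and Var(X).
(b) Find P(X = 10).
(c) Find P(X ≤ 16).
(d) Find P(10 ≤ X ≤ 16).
(a) E[X] = 12.9600, Var(X) = 12.9600
(b) P(X = 10) = 0.086662
(c) P(X ≤ 16) = 0.838355
(d) P(10 ≤ X ≤ 16) = 0.669885

We have X ~ Poisson(λ=12.96).

(a) Moments:
E[X] = 12.9600
Var(X) = 12.9600
σ = √Var(X) = 3.6000

(b) Point probability using PMF:
P(X = 10) = 0.086662

(c) Cumulative probability using CDF:
P(X ≤ 16) = F(16) = 0.838355

(d) Range probability:
P(10 ≤ X ≤ 16) = P(X ≤ 16) - P(X ≤ 9)
                   = F(16) - F(9)
                   = 0.838355 - 0.168470
                   = 0.669885

This means approximately 67.0% of outcomes fall in the interval [10, 16].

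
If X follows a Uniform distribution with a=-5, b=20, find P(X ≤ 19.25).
0.970000

We have X ~ Uniform(a=-5, b=20).

The CDF gives us P(X ≤ k).

Using the CDF:
P(X ≤ 19.25) = 0.970000

This means there's approximately a 97.0% chance that X is at most 19.25.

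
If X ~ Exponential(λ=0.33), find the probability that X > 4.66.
0.214853

We have X ~ Exponential(λ=0.33).

P(X > 4.66) = 1 - P(X ≤ 4.66)
                = 1 - F(4.66)
                = 1 - 0.785147
                = 0.214853

So there's approximately a 21.5% chance that X exceeds 4.66.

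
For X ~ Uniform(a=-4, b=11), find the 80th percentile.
8.0000

We have X ~ Uniform(a=-4, b=11).

We want to find x such that P(X ≤ x) = 0.8.

This is the 80th percentile, which means 80% of values fall below this point.

Using the inverse CDF (quantile function):
x = F⁻¹(0.8) = 8.0000

Verification: P(X ≤ 8.0000) = 0.8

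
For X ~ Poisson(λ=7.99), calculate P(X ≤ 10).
0.816877

We have X ~ Poisson(λ=7.99).

The CDF gives us P(X ≤ k).

Using the CDF:
P(X ≤ 10) = 0.816877

This means there's approximately a 81.7% chance that X is at most 10.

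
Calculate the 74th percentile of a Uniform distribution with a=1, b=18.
13.5800

We have X ~ Uniform(a=1, b=18).

We want to find x such that P(X ≤ x) = 0.74.

This is the 74th percentile, which means 74% of values fall below this point.

Using the inverse CDF (quantile function):
x = F⁻¹(0.74) = 13.5800

Verification: P(X ≤ 13.5800) = 0.74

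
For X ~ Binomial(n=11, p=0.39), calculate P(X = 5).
0.214755

We have X ~ Binomial(n=11, p=0.39).

For a Binomial distribution, the PMF gives us the probability of each outcome.

Using the PMF formula:
P(X = 5) = 0.214755

Rounded to 4 decimal places: 0.2148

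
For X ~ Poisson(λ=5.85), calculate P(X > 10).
0.036731

We have X ~ Poisson(λ=5.85).

P(X > 10) = 1 - P(X ≤ 10)
                = 1 - F(10)
                = 1 - 0.963269
                = 0.036731

So there's approximately a 3.7% chance that X exceeds 10.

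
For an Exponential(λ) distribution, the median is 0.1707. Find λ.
λ = 4.0606

For X ~ Exponential(λ), the CDF is F(x) = 1 - e^(-λx).
The median m satisfies F(m) = 0.5:
1 - e^(-λm) = 0.5
e^(-λm) = 0.5
λm = ln(2)
m = ln(2) / λ

Given m = 0.1707:
λ = ln(2) / 0.1707 = 0.693147 / 0.1707 = 4.0606

Verification: ln(2) / 4.0606 = 0.1707 ✓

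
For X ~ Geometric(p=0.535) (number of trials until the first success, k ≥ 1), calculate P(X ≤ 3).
0.899455

We have X ~ Geometric(p=0.535) (number of trials until the first success, k ≥ 1).

The CDF gives us P(X ≤ k).

Using the CDF:
P(X ≤ 3) = 0.899455

This means there's approximately a 89.9% chance that X is at most 3.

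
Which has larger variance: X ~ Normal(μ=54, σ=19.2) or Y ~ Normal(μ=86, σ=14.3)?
X has larger variance (368.6400 > 204.4900)

Compute the variance for each distribution:

X ~ Normal(μ=54, σ=19.2):
Var(X) = 368.6400

Y ~ Normal(μ=86, σ=14.3):
Var(Y) = 204.4900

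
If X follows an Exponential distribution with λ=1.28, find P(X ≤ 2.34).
0.949973

We have X ~ Exponential(λ=1.28).

The CDF gives us P(X ≤ k).

Using the CDF:
P(X ≤ 2.34) = 0.949973

This means there's approximately a 95.0% chance that X is at most 2.34.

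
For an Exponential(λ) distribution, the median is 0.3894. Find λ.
λ = 1.7800

For X ~ Exponential(λ), the CDF is F(x) = 1 - e^(-λx).
The median m satisfies F(m) = 0.5:
1 - e^(-λm) = 0.5
e^(-λm) = 0.5
λm = ln(2)
m = ln(2) / λ

Given m = 0.3894:
λ = ln(2) / 0.3894 = 0.693147 / 0.3894 = 1.7800

Verification: ln(2) / 1.7800 = 0.3894 ✓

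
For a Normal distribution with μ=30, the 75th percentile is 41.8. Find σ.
σ = 17.4947

For X ~ Normal(μ, σ), the p-th percentile satisfies x = μ + z_p × σ,
where z_p = Φ⁻¹(p) is the standard normal quantile.

Step 1: z_{0.75} = Φ⁻¹(0.75) = 0.6745

Step 2: Solve for σ:
41.8 = 30 + 0.6745 × σ
σ = (41.8 - 30) / 0.6745
σ = 11.80 / 0.6745
σ = 17.4947

Verification: μ + z × σ = 30 + 0.6745 × 17.4947 = 41.80 ✓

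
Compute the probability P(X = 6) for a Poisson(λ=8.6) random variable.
0.103449

We have X ~ Poisson(λ=8.6).

For a Poisson distribution, the PMF gives us the probability of each outcome.

Using the PMF formula:
P(X = 6) = 0.103449

Rounded to 4 decimal places: 0.1034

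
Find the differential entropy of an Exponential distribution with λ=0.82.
1.1985 nats

We have X ~ Exponential(λ=0.82).

The differential entropy measures the uncertainty or information content of the distribution.

For an Exponential distribution with λ=0.82:
h(X) = 1.1985 nats

(In bits, this would be 1.7290 bits.)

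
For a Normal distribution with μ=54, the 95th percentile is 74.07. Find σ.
σ = 12.2017

For X ~ Normal(μ, σ), the p-th percentile satisfies x = μ + z_p × σ,
where z_p = Φ⁻¹(p) is the standard normal quantile.

Step 1: z_{0.95} = Φ⁻¹(0.95) = 1.6449

Step 2: Solve for σ:
74.07 = 54 + 1.6449 × σ
σ = (74.07 - 54) / 1.6449
σ = 20.07 / 1.6449
σ = 12.2017

Verification: μ + z × σ = 54 + 1.6449 × 12.2017 = 74.07 ✓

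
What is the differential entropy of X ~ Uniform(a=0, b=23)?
3.1355 nats

We have X ~ Uniform(a=0, b=23).

The differential entropy measures the uncertainty or information content of the distribution.

For a Uniform distribution with a=0, b=23:
h(X) = 3.1355 nats

(In bits, this would be 4.5236 bits.)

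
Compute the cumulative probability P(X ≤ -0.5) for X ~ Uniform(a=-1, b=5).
0.083333

We have X ~ Uniform(a=-1, b=5).

The CDF gives us P(X ≤ k).

Using the CDF:
P(X ≤ -0.5) = 0.083333

This means there's approximately a 8.3% chance that X is at most -0.5.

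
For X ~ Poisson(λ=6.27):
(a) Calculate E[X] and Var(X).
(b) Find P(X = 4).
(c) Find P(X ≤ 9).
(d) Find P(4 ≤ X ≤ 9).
(a) E[X] = 6.2700, Var(X) = 6.2700
(b) P(X = 4) = 0.121852
(c) P(X ≤ 9) = 0.896238
(d) P(4 ≤ X ≤ 9) = 0.767550

We have X ~ Poisson(λ=6.27).

(a) Moments:
E[X] = 6.2700
Var(X) = 6.2700
σ = √Var(X) = 2.5040

(b) Point probability using PMF:
P(X = 4) = 0.121852

(c) Cumulative probability using CDF:
P(X ≤ 9) = F(9) = 0.896238

(d) Range probability:
P(4 ≤ X ≤ 9) = P(X ≤ 9) - P(X ≤ 3)
                   = F(9) - F(3)
                   = 0.896238 - 0.128687
                   = 0.767550

This means approximately 76.8% of outcomes fall in the interval [4, 9].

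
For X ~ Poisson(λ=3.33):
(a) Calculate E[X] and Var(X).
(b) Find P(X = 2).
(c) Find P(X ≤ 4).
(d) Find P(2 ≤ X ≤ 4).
(a) E[X] = 3.3300, Var(X) = 3.3300
(b) P(X = 2) = 0.198453
(c) P(X ≤ 4) = 0.757106
(d) P(2 ≤ X ≤ 4) = 0.602122

We have X ~ Poisson(λ=3.33).

(a) Moments:
E[X] = 3.3300
Var(X) = 3.3300
σ = √Var(X) = 1.8248

(b) Point probability using PMF:
P(X = 2) = 0.198453

(c) Cumulative probability using CDF:
P(X ≤ 4) = F(4) = 0.757106

(d) Range probability:
P(2 ≤ X ≤ 4) = P(X ≤ 4) - P(X ≤ 1)
                   = F(4) - F(1)
                   = 0.757106 - 0.154984
                   = 0.602122

This means approximately 60.2% of outcomes fall in the interval [2, 4].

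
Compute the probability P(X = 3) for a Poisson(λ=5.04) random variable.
0.138133

We have X ~ Poisson(λ=5.04).

For a Poisson distribution, the PMF gives us the probability of each outcome.

Using the PMF formula:
P(X = 3) = 0.138133

Rounded to 4 decimal places: 0.1381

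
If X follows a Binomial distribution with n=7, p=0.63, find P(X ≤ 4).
0.513359

We have X ~ Binomial(n=7, p=0.63).

The CDF gives us P(X ≤ k).

Using the CDF:
P(X ≤ 4) = 0.513359

This means there's approximately a 51.3% chance that X is at most 4.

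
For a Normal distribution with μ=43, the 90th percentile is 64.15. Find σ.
σ = 16.5034

For X ~ Normal(μ, σ), the p-th percentile satisfies x = μ + z_p × σ,
where z_p = Φ⁻¹(p) is the standard normal quantile.

Step 1: z_{0.9} = Φ⁻¹(0.9) = 1.2816

Step 2: Solve for σ:
64.15 = 43 + 1.2816 × σ
σ = (64.15 - 43) / 1.2816
σ = 21.15 / 1.2816
σ = 16.5034

Verification: μ + z × σ = 43 + 1.2816 × 16.5034 = 64.15 ✓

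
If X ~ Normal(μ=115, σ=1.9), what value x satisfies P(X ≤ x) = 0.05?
111.8748

We have X ~ Normal(μ=115, σ=1.9).

We want to find x such that P(X ≤ x) = 0.05.

This is the 5th percentile, which means 5% of values fall below this point.

Using the inverse CDF (quantile function):
x = F⁻¹(0.05) = 111.8748

Verification: P(X ≤ 111.8748) = 0.05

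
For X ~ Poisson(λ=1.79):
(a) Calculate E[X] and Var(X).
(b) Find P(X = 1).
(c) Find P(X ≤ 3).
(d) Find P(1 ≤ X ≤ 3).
(a) E[X] = 1.7900, Var(X) = 1.7900
(b) P(X = 1) = 0.298859
(c) P(X ≤ 3) = 0.892893
(d) P(1 ≤ X ≤ 3) = 0.725933

We have X ~ Poisson(λ=1.79).

(a) Moments:
E[X] = 1.7900
Var(X) = 1.7900
σ = √Var(X) = 1.3379

(b) Point probability using PMF:
P(X = 1) = 0.298859

(c) Cumulative probability using CDF:
P(X ≤ 3) = F(3) = 0.892893

(d) Range probability:
P(1 ≤ X ≤ 3) = P(X ≤ 3) - P(X ≤ 0)
                   = F(3) - F(0)
                   = 0.892893 - 0.166960
                   = 0.725933

This means approximately 72.6% of outcomes fall in the interval [1, 3].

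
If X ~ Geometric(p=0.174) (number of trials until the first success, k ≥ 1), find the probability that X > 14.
0.068821

We have X ~ Geometric(p=0.174) (number of trials until the first success, k ≥ 1).

P(X > 14) = 1 - P(X ≤ 14)
                = 1 - F(14)
                = 1 - 0.931179
                = 0.068821

So there's approximately a 6.9% chance that X exceeds 14.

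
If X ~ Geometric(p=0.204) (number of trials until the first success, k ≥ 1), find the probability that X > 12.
0.064708

We have X ~ Geometric(p=0.204) (number of trials until the first success, k ≥ 1).

P(X > 12) = 1 - P(X ≤ 12)
                = 1 - F(12)
                = 1 - 0.935292
                = 0.064708

So there's approximately a 6.5% chance that X exceeds 12.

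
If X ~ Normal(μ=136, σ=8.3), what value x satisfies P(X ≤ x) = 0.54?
136.8336

We have X ~ Normal(μ=136, σ=8.3).

We want to find x such that P(X ≤ x) = 0.54.

This is the 54th percentile, which means 54% of values fall below this point.

Using the inverse CDF (quantile function):
x = F⁻¹(0.54) = 136.8336

Verification: P(X ≤ 136.8336) = 0.54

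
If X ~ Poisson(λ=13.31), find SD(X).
3.6483

We have X ~ Poisson(λ=13.31).

For a Poisson distribution with λ=13.31:
σ = √Var(X) = 3.6483

The standard deviation is the square root of the variance.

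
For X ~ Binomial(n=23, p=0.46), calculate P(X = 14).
0.060601

We have X ~ Binomial(n=23, p=0.46).

For a Binomial distribution, the PMF gives us the probability of each outcome.

Using the PMF formula:
P(X = 14) = 0.060601

Rounded to 4 decimal places: 0.0606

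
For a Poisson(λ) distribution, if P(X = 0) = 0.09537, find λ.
λ = 2.3500

For a Poisson(λ) distribution, the PMF at 0 is:
P(X = 0) = λ^0 e^(-λ) / 0! = e^(-λ)

Given P(X = 0) = 0.09537:
e^(-λ) = 0.09537
-λ = ln(0.09537)
λ = -ln(0.09537) = 2.3500

Verification: e^(-2.3500) = 0.09537 ✓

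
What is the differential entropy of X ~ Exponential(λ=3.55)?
-0.2669 nats

We have X ~ Exponential(λ=3.55).

The differential entropy measures the uncertainty or information content of the distribution.

For an Exponential distribution with λ=3.55:
h(X) = -0.2669 nats

(In bits, this would be -0.3851 bits.)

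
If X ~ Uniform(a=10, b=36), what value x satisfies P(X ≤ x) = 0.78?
30.2800

We have X ~ Uniform(a=10, b=36).

We want to find x such that P(X ≤ x) = 0.78.

This is the 78th percentile, which means 78% of values fall below this point.

Using the inverse CDF (quantile function):
x = F⁻¹(0.78) = 30.2800

Verification: P(X ≤ 30.2800) = 0.78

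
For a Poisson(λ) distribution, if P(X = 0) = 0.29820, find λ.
λ = 1.2100

For a Poisson(λ) distribution, the PMF at 0 is:
P(X = 0) = λ^0 e^(-λ) / 0! = e^(-λ)

Given P(X = 0) = 0.29820:
e^(-λ) = 0.29820
-λ = ln(0.29820)
λ = -ln(0.29820) = 1.2100

Verification: e^(-1.2100) = 0.29820 ✓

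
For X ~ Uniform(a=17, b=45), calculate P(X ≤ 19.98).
0.106429

We have X ~ Uniform(a=17, b=45).

The CDF gives us P(X ≤ k).

Using the CDF:
P(X ≤ 19.98) = 0.106429

This means there's approximately a 10.6% chance that X is at most 19.98.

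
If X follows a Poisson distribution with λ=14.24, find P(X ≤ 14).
0.545017

We have X ~ Poisson(λ=14.24).

The CDF gives us P(X ≤ k).

Using the CDF:
P(X ≤ 14) = 0.545017

This means there's approximately a 54.5% chance that X is at most 14.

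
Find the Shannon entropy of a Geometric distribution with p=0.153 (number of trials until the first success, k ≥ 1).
2.7966 nats

We have X ~ Geometric(p=0.153) (number of trials until the first success, k ≥ 1).

The Shannon entropy measures the uncertainty or information content of the distribution.

For a Geometric distribution with p=0.153 (number of trials until the first success, k ≥ 1):
H(X) = 2.7966 nats

(In bits, this would be 4.0346 bits.)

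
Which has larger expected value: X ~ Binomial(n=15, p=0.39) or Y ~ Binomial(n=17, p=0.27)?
X has larger mean (5.8500 > 4.5900)

Compute the expected value for each distribution:

X ~ Binomial(n=15, p=0.39):
E[X] = 5.8500

Y ~ Binomial(n=17, p=0.27):
E[Y] = 4.5900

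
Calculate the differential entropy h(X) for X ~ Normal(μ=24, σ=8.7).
3.5823 nats

We have X ~ Normal(μ=24, σ=8.7).

The differential entropy measures the uncertainty or information content of the distribution.

For a Normal distribution with μ=24, σ=8.7:
h(X) = 3.5823 nats

(In bits, this would be 5.1681 bits.)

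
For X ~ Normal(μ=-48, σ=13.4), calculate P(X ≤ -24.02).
0.963237

We have X ~ Normal(μ=-48, σ=13.4).

The CDF gives us P(X ≤ k).

Using the CDF:
P(X ≤ -24.02) = 0.963237

This means there's approximately a 96.3% chance that X is at most -24.02.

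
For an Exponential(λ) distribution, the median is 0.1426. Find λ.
λ = 4.8608

For X ~ Exponential(λ), the CDF is F(x) = 1 - e^(-λx).
The median m satisfies F(m) = 0.5:
1 - e^(-λm) = 0.5
e^(-λm) = 0.5
λm = ln(2)
m = ln(2) / λ

Given m = 0.1426:
λ = ln(2) / 0.1426 = 0.693147 / 0.1426 = 4.8608

Verification: ln(2) / 4.8608 = 0.1426 ✓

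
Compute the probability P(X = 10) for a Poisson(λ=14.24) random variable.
0.061799

We have X ~ Poisson(λ=14.24).

For a Poisson distribution, the PMF gives us the probability of each outcome.

Using the PMF formula:
P(X = 10) = 0.061799

Rounded to 4 decimal places: 0.0618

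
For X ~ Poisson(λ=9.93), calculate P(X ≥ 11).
0.408203

We have X ~ Poisson(λ=9.93).

For discrete distributions, P(X ≥ 11) = 1 - P(X ≤ 10).

P(X ≤ 10) = 0.591797
P(X ≥ 11) = 1 - 0.591797 = 0.408203

So there's approximately a 40.8% chance that X is at least 11.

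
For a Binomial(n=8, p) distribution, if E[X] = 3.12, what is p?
p = 0.39

For a Binomial(n, p) distribution:
E[X] = n × p

Given n = 8 and E[X] = 3.12:
3.12 = 8 × p
p = 3.12 / 8 = 0.39

Verification: Binomial(8, 0.39) has E[X] = 3.12 ✓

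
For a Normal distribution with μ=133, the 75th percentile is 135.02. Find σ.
σ = 2.9949

For X ~ Normal(μ, σ), the p-th percentile satisfies x = μ + z_p × σ,
where z_p = Φ⁻¹(p) is the standard normal quantile.

Step 1: z_{0.75} = Φ⁻¹(0.75) = 0.6745

Step 2: Solve for σ:
135.02 = 133 + 0.6745 × σ
σ = (135.02 - 133) / 0.6745
σ = 2.02 / 0.6745
σ = 2.9949

Verification: μ + z × σ = 133 + 0.6745 × 2.9949 = 135.02 ✓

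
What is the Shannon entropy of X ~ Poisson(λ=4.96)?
2.2002 nats

We have X ~ Poisson(λ=4.96).

The Shannon entropy measures the uncertainty or information content of the distribution.

For a Poisson distribution with λ=4.96:
H(X) = 2.2002 nats

(In bits, this would be 3.1742 bits.)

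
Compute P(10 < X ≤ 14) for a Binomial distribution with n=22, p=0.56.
0.608436

We have X ~ Binomial(n=22, p=0.56).

To find P(10 < X ≤ 14), we use:
P(10 < X ≤ 14) = P(X ≤ 14) - P(X ≤ 10)
                 = F(14) - F(10)
                 = 0.824988 - 0.216553
                 = 0.608436

So there's approximately a 60.8% chance that X falls in this range.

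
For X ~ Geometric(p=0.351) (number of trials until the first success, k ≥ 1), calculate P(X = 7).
0.026229

We have X ~ Geometric(p=0.351) (number of trials until the first success, k ≥ 1).

For a Geometric distribution, the PMF gives us the probability of each outcome.

Using the PMF formula:
P(X = 7) = 0.026229

Rounded to 4 decimal places: 0.0262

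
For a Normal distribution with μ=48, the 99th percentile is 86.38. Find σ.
σ = 16.4980

For X ~ Normal(μ, σ), the p-th percentile satisfies x = μ + z_p × σ,
where z_p = Φ⁻¹(p) is the standard normal quantile.

Step 1: z_{0.99} = Φ⁻¹(0.99) = 2.3263

Step 2: Solve for σ:
86.38 = 48 + 2.3263 × σ
σ = (86.38 - 48) / 2.3263
σ = 38.38 / 2.3263
σ = 16.4980

Verification: μ + z × σ = 48 + 2.3263 × 16.4980 = 86.38 ✓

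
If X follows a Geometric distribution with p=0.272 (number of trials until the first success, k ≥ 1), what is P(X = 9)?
0.021460

We have X ~ Geometric(p=0.272) (number of trials until the first success, k ≥ 1).

For a Geometric distribution, the PMF gives us the probability of each outcome.

Using the PMF formula:
P(X = 9) = 0.021460

Rounded to 4 decimal places: 0.0215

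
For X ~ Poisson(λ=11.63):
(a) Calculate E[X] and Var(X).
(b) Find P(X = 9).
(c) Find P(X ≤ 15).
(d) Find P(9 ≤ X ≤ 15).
(a) E[X] = 11.6300, Var(X) = 11.6300
(b) P(X = 9) = 0.095413
(c) P(X ≤ 15) = 0.869939
(d) P(9 ≤ X ≤ 15) = 0.689143

We have X ~ Poisson(λ=11.63).

(a) Moments:
E[X] = 11.6300
Var(X) = 11.6300
σ = √Var(X) = 3.4103

(b) Point probability using PMF:
P(X = 9) = 0.095413

(c) Cumulative probability using CDF:
P(X ≤ 15) = F(15) = 0.869939

(d) Range probability:
P(9 ≤ X ≤ 15) = P(X ≤ 15) - P(X ≤ 8)
                   = F(15) - F(8)
                   = 0.869939 - 0.180796
                   = 0.689143

This means approximately 68.9% of outcomes fall in the interval [9, 15].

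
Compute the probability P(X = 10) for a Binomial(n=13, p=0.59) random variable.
0.100748

We have X ~ Binomial(n=13, p=0.59).

For a Binomial distribution, the PMF gives us the probability of each outcome.

Using the PMF formula:
P(X = 10) = 0.100748

Rounded to 4 decimal places: 0.1007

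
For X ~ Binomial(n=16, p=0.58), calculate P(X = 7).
0.102723

We have X ~ Binomial(n=16, p=0.58).

For a Binomial distribution, the PMF gives us the probability of each outcome.

Using the PMF formula:
P(X = 7) = 0.102723

Rounded to 4 decimal places: 0.1027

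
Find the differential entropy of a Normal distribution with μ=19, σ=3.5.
2.6717 nats

We have X ~ Normal(μ=19, σ=3.5).

The differential entropy measures the uncertainty or information content of the distribution.

For a Normal distribution with μ=19, σ=3.5:
h(X) = 2.6717 nats

(In bits, this would be 3.8545 bits.)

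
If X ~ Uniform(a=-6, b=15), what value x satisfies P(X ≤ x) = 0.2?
-1.8000

We have X ~ Uniform(a=-6, b=15).

We want to find x such that P(X ≤ x) = 0.2.

This is the 20th percentile, which means 20% of values fall below this point.

Using the inverse CDF (quantile function):
x = F⁻¹(0.2) = -1.8000

Verification: P(X ≤ -1.8000) = 0.2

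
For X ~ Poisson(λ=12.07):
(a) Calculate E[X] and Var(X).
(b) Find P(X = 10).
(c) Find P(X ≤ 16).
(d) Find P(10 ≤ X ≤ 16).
(a) E[X] = 12.0700, Var(X) = 12.0700
(b) P(X = 10) = 0.103604
(c) P(X ≤ 16) = 0.894864
(d) P(10 ≤ X ≤ 16) = 0.658534

We have X ~ Poisson(λ=12.07).

(a) Moments:
E[X] = 12.0700
Var(X) = 12.0700
σ = √Var(X) = 3.4742

(b) Point probability using PMF:
P(X = 10) = 0.103604

(c) Cumulative probability using CDF:
P(X ≤ 16) = F(16) = 0.894864

(d) Range probability:
P(10 ≤ X ≤ 16) = P(X ≤ 16) - P(X ≤ 9)
                   = F(16) - F(9)
                   = 0.894864 - 0.236330
                   = 0.658534

This means approximately 65.9% of outcomes fall in the interval [10, 16].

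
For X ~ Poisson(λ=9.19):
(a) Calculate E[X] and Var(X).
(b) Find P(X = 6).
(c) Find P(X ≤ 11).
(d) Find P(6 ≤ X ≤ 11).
(a) E[X] = 9.1900, Var(X) = 9.1900
(b) P(X = 6) = 0.085387
(c) P(X ≤ 11) = 0.784195
(d) P(6 ≤ X ≤ 11) = 0.679565

We have X ~ Poisson(λ=9.19).

(a) Moments:
E[X] = 9.1900
Var(X) = 9.1900
σ = √Var(X) = 3.0315

(b) Point probability using PMF:
P(X = 6) = 0.085387

(c) Cumulative probability using CDF:
P(X ≤ 11) = F(11) = 0.784195

(d) Range probability:
P(6 ≤ X ≤ 11) = P(X ≤ 11) - P(X ≤ 5)
                   = F(11) - F(5)
                   = 0.784195 - 0.104630
                   = 0.679565

This means approximately 68.0% of outcomes fall in the interval [6, 11].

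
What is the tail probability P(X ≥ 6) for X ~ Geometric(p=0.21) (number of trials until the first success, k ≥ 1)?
0.307706

We have X ~ Geometric(p=0.21) (number of trials until the first success, k ≥ 1).

For discrete distributions, P(X ≥ 6) = 1 - P(X ≤ 5).

P(X ≤ 5) = 0.692294
P(X ≥ 6) = 1 - 0.692294 = 0.307706

So there's approximately a 30.8% chance that X is at least 6.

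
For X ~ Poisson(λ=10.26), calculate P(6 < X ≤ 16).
0.852283

We have X ~ Poisson(λ=10.26).

To find P(6 < X ≤ 16), we use:
P(6 < X ≤ 16) = P(X ≤ 16) - P(X ≤ 6)
                 = F(16) - F(6)
                 = 0.966864 - 0.114581
                 = 0.852283

So there's approximately a 85.2% chance that X falls in this range.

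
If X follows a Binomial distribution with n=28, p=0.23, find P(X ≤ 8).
0.824437

We have X ~ Binomial(n=28, p=0.23).

The CDF gives us P(X ≤ k).

Using the CDF:
P(X ≤ 8) = 0.824437

This means there's approximately a 82.4% chance that X is at most 8.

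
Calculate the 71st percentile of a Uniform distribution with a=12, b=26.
21.9400

We have X ~ Uniform(a=12, b=26).

We want to find x such that P(X ≤ x) = 0.71.

This is the 71st percentile, which means 71% of values fall below this point.

Using the inverse CDF (quantile function):
x = F⁻¹(0.71) = 21.9400

Verification: P(X ≤ 21.9400) = 0.71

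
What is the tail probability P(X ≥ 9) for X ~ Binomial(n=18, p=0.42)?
0.323641

We have X ~ Binomial(n=18, p=0.42).

For discrete distributions, P(X ≥ 9) = 1 - P(X ≤ 8).

P(X ≤ 8) = 0.676359
P(X ≥ 9) = 1 - 0.676359 = 0.323641

So there's approximately a 32.4% chance that X is at least 9.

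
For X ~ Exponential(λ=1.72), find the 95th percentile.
1.7417

We have X ~ Exponential(λ=1.72).

We want to find x such that P(X ≤ x) = 0.95.

This is the 95th percentile, which means 95% of values fall below this point.

Using the inverse CDF (quantile function):
x = F⁻¹(0.95) = 1.7417

Verification: P(X ≤ 1.7417) = 0.95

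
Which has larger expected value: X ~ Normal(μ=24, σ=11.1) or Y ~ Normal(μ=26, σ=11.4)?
Y has larger mean (26.0000 > 24.0000)

Compute the expected value for each distribution:

X ~ Normal(μ=24, σ=11.1):
E[X] = 24.0000

Y ~ Normal(μ=26, σ=11.4):
E[Y] = 26.0000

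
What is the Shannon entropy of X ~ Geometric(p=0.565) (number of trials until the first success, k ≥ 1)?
1.2118 nats

We have X ~ Geometric(p=0.565) (number of trials until the first success, k ≥ 1).

The Shannon entropy measures the uncertainty or information content of the distribution.

For a Geometric distribution with p=0.565 (number of trials until the first success, k ≥ 1):
H(X) = 1.2118 nats

(In bits, this would be 1.7483 bits.)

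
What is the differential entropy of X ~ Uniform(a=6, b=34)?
3.3322 nats

We have X ~ Uniform(a=6, b=34).

The differential entropy measures the uncertainty or information content of the distribution.

For a Uniform distribution with a=6, b=34:
h(X) = 3.3322 nats

(In bits, this would be 4.8074 bits.)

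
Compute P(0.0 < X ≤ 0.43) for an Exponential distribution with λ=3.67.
0.793633

We have X ~ Exponential(λ=3.67).

To find P(0.0 < X ≤ 0.43), we use:
P(0.0 < X ≤ 0.43) = P(X ≤ 0.43) - P(X ≤ 0.0)
                 = F(0.43) - F(0.0)
                 = 0.793633 - 0.000000
                 = 0.793633

So there's approximately a 79.4% chance that X falls in this range.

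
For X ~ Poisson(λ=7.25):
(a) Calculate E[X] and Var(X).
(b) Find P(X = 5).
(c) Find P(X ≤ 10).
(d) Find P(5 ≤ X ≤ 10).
(a) E[X] = 7.2500, Var(X) = 7.2500
(b) P(X = 5) = 0.118542
(c) P(X ≤ 10) = 0.882788
(d) P(5 ≤ X ≤ 10) = 0.731406

We have X ~ Poisson(λ=7.25).

(a) Moments:
E[X] = 7.2500
Var(X) = 7.2500
σ = √Var(X) = 2.6926

(b) Point probability using PMF:
P(X = 5) = 0.118542

(c) Cumulative probability using CDF:
P(X ≤ 10) = F(10) = 0.882788

(d) Range probability:
P(5 ≤ X ≤ 10) = P(X ≤ 10) - P(X ≤ 4)
                   = F(10) - F(4)
                   = 0.882788 - 0.151382
                   = 0.731406

This means approximately 73.1% of outcomes fall in the interval [5, 10].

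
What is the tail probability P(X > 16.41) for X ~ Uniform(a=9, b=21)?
0.382500

We have X ~ Uniform(a=9, b=21).

P(X > 16.41) = 1 - P(X ≤ 16.41)
                = 1 - F(16.41)
                = 1 - 0.617500
                = 0.382500

So there's approximately a 38.2% chance that X exceeds 16.41.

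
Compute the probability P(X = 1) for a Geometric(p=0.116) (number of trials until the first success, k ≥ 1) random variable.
0.116000

We have X ~ Geometric(p=0.116) (number of trials until the first success, k ≥ 1).

For a Geometric distribution, the PMF gives us the probability of each outcome.

Using the PMF formula:
P(X = 1) = 0.116000

Rounded to 4 decimal places: 0.1160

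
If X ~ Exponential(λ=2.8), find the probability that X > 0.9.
0.080460

We have X ~ Exponential(λ=2.8).

P(X > 0.9) = 1 - P(X ≤ 0.9)
                = 1 - F(0.9)
                = 1 - 0.919540
                = 0.080460

So there's approximately a 8.0% chance that X exceeds 0.9.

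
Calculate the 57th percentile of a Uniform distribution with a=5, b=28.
18.1100

We have X ~ Uniform(a=5, b=28).

We want to find x such that P(X ≤ x) = 0.57.

This is the 57th percentile, which means 57% of values fall below this point.

Using the inverse CDF (quantile function):
x = F⁻¹(0.57) = 18.1100

Verification: P(X ≤ 18.1100) = 0.57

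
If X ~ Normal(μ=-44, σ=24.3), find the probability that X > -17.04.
0.133615

We have X ~ Normal(μ=-44, σ=24.3).

P(X > -17.04) = 1 - P(X ≤ -17.04)
                = 1 - F(-17.04)
                = 1 - 0.866385
                = 0.133615

So there's approximately a 13.4% chance that X exceeds -17.04.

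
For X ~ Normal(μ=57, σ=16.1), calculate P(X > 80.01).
0.076474

We have X ~ Normal(μ=57, σ=16.1).

P(X > 80.01) = 1 - P(X ≤ 80.01)
                = 1 - F(80.01)
                = 1 - 0.923526
                = 0.076474

So there's approximately a 7.6% chance that X exceeds 80.01.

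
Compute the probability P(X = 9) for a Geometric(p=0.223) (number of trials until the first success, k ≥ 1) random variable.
0.029626

We have X ~ Geometric(p=0.223) (number of trials until the first success, k ≥ 1).

For a Geometric distribution, the PMF gives us the probability of each outcome.

Using the PMF formula:
P(X = 9) = 0.029626

Rounded to 4 decimal places: 0.0296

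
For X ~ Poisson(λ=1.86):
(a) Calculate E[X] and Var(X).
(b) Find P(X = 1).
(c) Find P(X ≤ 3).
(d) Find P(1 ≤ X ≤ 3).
(a) E[X] = 1.8600, Var(X) = 1.8600
(b) P(X = 1) = 0.289551
(c) P(X ≤ 3) = 0.881461
(d) P(1 ≤ X ≤ 3) = 0.725789

We have X ~ Poisson(λ=1.86).

(a) Moments:
E[X] = 1.8600
Var(X) = 1.8600
σ = √Var(X) = 1.3638

(b) Point probability using PMF:
P(X = 1) = 0.289551

(c) Cumulative probability using CDF:
P(X ≤ 3) = F(3) = 0.881461

(d) Range probability:
P(1 ≤ X ≤ 3) = P(X ≤ 3) - P(X ≤ 0)
                   = F(3) - F(0)
                   = 0.881461 - 0.155673
                   = 0.725789

This means approximately 72.6% of outcomes fall in the interval [1, 3].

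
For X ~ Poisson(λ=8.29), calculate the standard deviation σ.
2.8792

We have X ~ Poisson(λ=8.29).

For a Poisson distribution with λ=8.29:
σ = √Var(X) = 2.8792

The standard deviation is the square root of the variance.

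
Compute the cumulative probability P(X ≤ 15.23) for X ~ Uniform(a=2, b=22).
0.661500

We have X ~ Uniform(a=2, b=22).

The CDF gives us P(X ≤ k).

Using the CDF:
P(X ≤ 15.23) = 0.661500

This means there's approximately a 66.1% chance that X is at most 15.23.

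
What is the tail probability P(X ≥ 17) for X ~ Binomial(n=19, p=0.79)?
0.205780

We have X ~ Binomial(n=19, p=0.79).

For discrete distributions, P(X ≥ 17) = 1 - P(X ≤ 16).

P(X ≤ 16) = 0.794220
P(X ≥ 17) = 1 - 0.794220 = 0.205780

So there's approximately a 20.6% chance that X is at least 17.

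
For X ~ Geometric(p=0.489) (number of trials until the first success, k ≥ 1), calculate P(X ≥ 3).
0.261121

We have X ~ Geometric(p=0.489) (number of trials until the first success, k ≥ 1).

For discrete distributions, P(X ≥ 3) = 1 - P(X ≤ 2).

P(X ≤ 2) = 0.738879
P(X ≥ 3) = 1 - 0.738879 = 0.261121

So there's approximately a 26.1% chance that X is at least 3.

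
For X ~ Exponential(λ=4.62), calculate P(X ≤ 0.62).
0.942983

We have X ~ Exponential(λ=4.62).

The CDF gives us P(X ≤ k).

Using the CDF:
P(X ≤ 0.62) = 0.942983

This means there's approximately a 94.3% chance that X is at most 0.62.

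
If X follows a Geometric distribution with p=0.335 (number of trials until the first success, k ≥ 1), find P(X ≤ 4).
0.804437

We have X ~ Geometric(p=0.335) (number of trials until the first success, k ≥ 1).

The CDF gives us P(X ≤ k).

Using the CDF:
P(X ≤ 4) = 0.804437

This means there's approximately a 80.4% chance that X is at most 4.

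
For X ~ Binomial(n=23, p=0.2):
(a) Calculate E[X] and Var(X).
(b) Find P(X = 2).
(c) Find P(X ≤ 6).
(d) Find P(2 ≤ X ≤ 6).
(a) E[X] = 4.6000, Var(X) = 3.6800
(b) P(X = 2) = 0.093341
(c) P(X ≤ 6) = 0.840167
(d) P(2 ≤ X ≤ 6) = 0.800322

We have X ~ Binomial(n=23, p=0.2).

(a) Moments:
E[X] = 4.6000
Var(X) = 3.6800
σ = √Var(X) = 1.9183

(b) Point probability using PMF:
P(X = 2) = 0.093341

(c) Cumulative probability using CDF:
P(X ≤ 6) = F(6) = 0.840167

(d) Range probability:
P(2 ≤ X ≤ 6) = P(X ≤ 6) - P(X ≤ 1)
                   = F(6) - F(1)
                   = 0.840167 - 0.039845
                   = 0.800322

This means approximately 80.0% of outcomes fall in the interval [2, 6].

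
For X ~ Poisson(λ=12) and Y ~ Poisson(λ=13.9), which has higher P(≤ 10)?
X has higher probability (P(X ≤ 10) = 0.3472 > P(Y ≤ 10) = 0.1824)

Compute P(≤ 10) for each distribution:

X ~ Poisson(λ=12):
P(X ≤ 10) = 0.3472

Y ~ Poisson(λ=13.9):
P(Y ≤ 10) = 0.1824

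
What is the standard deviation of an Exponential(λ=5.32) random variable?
0.1880

We have X ~ Exponential(λ=5.32).

For an Exponential distribution with λ=5.32:
σ = √Var(X) = 0.1880

The standard deviation is the square root of the variance.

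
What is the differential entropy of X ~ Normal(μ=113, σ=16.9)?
4.2463 nats

We have X ~ Normal(μ=113, σ=16.9).

The differential entropy measures the uncertainty or information content of the distribution.

For a Normal distribution with μ=113, σ=16.9:
h(X) = 4.2463 nats

(In bits, this would be 6.1260 bits.)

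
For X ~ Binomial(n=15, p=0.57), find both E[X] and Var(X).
E[X] = 8.5500, Var(X) = 3.6765

We have X ~ Binomial(n=15, p=0.57).

For a Binomial distribution with n=15, p=0.57:

Expected value:
E[X] = 8.5500

Variance:
Var(X) = 3.6765

Standard deviation:
σ = √Var(X) = 1.9174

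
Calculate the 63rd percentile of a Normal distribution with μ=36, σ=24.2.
44.0309

We have X ~ Normal(μ=36, σ=24.2).

We want to find x such that P(X ≤ x) = 0.63.

This is the 63rd percentile, which means 63% of values fall below this point.

Using the inverse CDF (quantile function):
x = F⁻¹(0.63) = 44.0309

Verification: P(X ≤ 44.0309) = 0.63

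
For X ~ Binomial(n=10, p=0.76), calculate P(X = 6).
0.134260

We have X ~ Binomial(n=10, p=0.76).

For a Binomial distribution, the PMF gives us the probability of each outcome.

Using the PMF formula:
P(X = 6) = 0.134260

Rounded to 4 decimal places: 0.1343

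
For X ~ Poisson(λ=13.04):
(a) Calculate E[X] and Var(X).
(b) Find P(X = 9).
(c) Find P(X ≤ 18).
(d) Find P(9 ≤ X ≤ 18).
(a) E[X] = 13.0400, Var(X) = 13.0400
(b) P(X = 9) = 0.065243
(c) P(X ≤ 18) = 0.928567
(d) P(9 ≤ X ≤ 18) = 0.830624

We have X ~ Poisson(λ=13.04).

(a) Moments:
E[X] = 13.0400
Var(X) = 13.0400
σ = √Var(X) = 3.6111

(b) Point probability using PMF:
P(X = 9) = 0.065243

(c) Cumulative probability using CDF:
P(X ≤ 18) = F(18) = 0.928567

(d) Range probability:
P(9 ≤ X ≤ 18) = P(X ≤ 18) - P(X ≤ 8)
                   = F(18) - F(8)
                   = 0.928567 - 0.097943
                   = 0.830624

This means approximately 83.1% of outcomes fall in the interval [9, 18].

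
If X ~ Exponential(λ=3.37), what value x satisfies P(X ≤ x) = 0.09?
0.0280

We have X ~ Exponential(λ=3.37).

We want to find x such that P(X ≤ x) = 0.09.

This is the 9th percentile, which means 9% of values fall below this point.

Using the inverse CDF (quantile function):
x = F⁻¹(0.09) = 0.0280

Verification: P(X ≤ 0.0280) = 0.09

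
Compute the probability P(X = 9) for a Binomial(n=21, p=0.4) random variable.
0.167725

We have X ~ Binomial(n=21, p=0.4).

For a Binomial distribution, the PMF gives us the probability of each outcome.

Using the PMF formula:
P(X = 9) = 0.167725

Rounded to 4 decimal places: 0.1677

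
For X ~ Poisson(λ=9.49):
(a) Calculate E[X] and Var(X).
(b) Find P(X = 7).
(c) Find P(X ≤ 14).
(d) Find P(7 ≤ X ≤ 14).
(a) E[X] = 9.4900, Var(X) = 9.4900
(b) P(X = 7) = 0.103987
(c) P(X ≤ 14) = 0.940426
(d) P(7 ≤ X ≤ 14) = 0.774711

We have X ~ Poisson(λ=9.49).

(a) Moments:
E[X] = 9.4900
Var(X) = 9.4900
σ = √Var(X) = 3.0806

(b) Point probability using PMF:
P(X = 7) = 0.103987

(c) Cumulative probability using CDF:
P(X ≤ 14) = F(14) = 0.940426

(d) Range probability:
P(7 ≤ X ≤ 14) = P(X ≤ 14) - P(X ≤ 6)
                   = F(14) - F(6)
                   = 0.940426 - 0.165715
                   = 0.774711

This means approximately 77.5% of outcomes fall in the interval [7, 14].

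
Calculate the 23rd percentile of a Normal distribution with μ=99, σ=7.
93.8281

We have X ~ Normal(μ=99, σ=7).

We want to find x such that P(X ≤ x) = 0.23.

This is the 23rd percentile, which means 23% of values fall below this point.

Using the inverse CDF (quantile function):
x = F⁻¹(0.23) = 93.8281

Verification: P(X ≤ 93.8281) = 0.23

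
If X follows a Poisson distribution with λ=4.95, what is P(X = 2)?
0.086781

We have X ~ Poisson(λ=4.95).

For a Poisson distribution, the PMF gives us the probability of each outcome.

Using the PMF formula:
P(X = 2) = 0.086781

Rounded to 4 decimal places: 0.0868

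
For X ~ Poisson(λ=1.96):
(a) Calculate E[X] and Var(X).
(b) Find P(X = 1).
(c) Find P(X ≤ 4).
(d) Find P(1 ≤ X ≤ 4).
(a) E[X] = 1.9600, Var(X) = 1.9600
(b) P(X = 1) = 0.276083
(c) P(X ≤ 4) = 0.950884
(d) P(1 ≤ X ≤ 4) = 0.810025

We have X ~ Poisson(λ=1.96).

(a) Moments:
E[X] = 1.9600
Var(X) = 1.9600
σ = √Var(X) = 1.4000

(b) Point probability using PMF:
P(X = 1) = 0.276083

(c) Cumulative probability using CDF:
P(X ≤ 4) = F(4) = 0.950884

(d) Range probability:
P(1 ≤ X ≤ 4) = P(X ≤ 4) - P(X ≤ 0)
                   = F(4) - F(0)
                   = 0.950884 - 0.140858
                   = 0.810025

This means approximately 81.0% of outcomes fall in the interval [1, 4].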